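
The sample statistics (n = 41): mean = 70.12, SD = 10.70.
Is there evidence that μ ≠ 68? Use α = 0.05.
One-sample t-test:
H₀: μ = 68
H₁: μ ≠ 68
df = n - 1 = 40
t = (x̄ - μ₀) / (s/√n) = (70.12 - 68) / (10.70/√41) = 1.269
p-value = 0.2119

Since p-value > α = 0.05, we fail to reject H₀.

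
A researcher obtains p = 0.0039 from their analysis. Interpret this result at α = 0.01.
Since p = 0.0039 < α = 0.01, reject H₀.
There is sufficient evidence to reject the null hypothesis; the result is statistically significant at the 0.01 level.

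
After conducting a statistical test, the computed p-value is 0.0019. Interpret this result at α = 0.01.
Since p = 0.0019 < α = 0.01, reject H₀.
There is sufficient evidence to reject the null hypothesis; the result is statistically significant at the 0.01 level.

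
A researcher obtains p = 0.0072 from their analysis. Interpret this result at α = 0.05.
Since p = 0.0072 < α = 0.05, reject H₀.
There is sufficient evidence to reject the null hypothesis; the result is statistically significant at the 0.05 level.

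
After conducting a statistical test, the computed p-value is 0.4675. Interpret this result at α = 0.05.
Since p = 0.4675 > α = 0.05, fail to reject H₀.
There is insufficient evidence to reject the null hypothesis; the result is not statistically significant at the 0.05 level.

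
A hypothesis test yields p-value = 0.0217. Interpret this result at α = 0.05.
Since p = 0.0217 < α = 0.05, reject H₀.
There is sufficient evidence to reject the null hypothesis; the result is statistically significant at the 0.05 level.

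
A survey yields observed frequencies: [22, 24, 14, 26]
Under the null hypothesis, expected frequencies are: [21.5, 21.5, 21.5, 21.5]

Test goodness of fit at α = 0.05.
Chi-square goodness of fit test:
H₀: observed counts match expected distribution
H₁: observed counts differ from expected distribution
df = k - 1 = 3
χ² = Σ(O - E)²/E
   = (22 - 21.5)²/21.5 + (24 - 21.5)²/21.5 + (14 - 21.5)²/21.5 + (26 - 21.5)²/21.5
   = 0.012 + 0.291 + 2.616 + 0.942
   = 3.86
p-value = 0.2769

Since p-value > α = 0.05, we fail to reject H₀.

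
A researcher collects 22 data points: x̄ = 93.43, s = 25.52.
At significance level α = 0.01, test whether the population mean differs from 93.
One-sample t-test:
H₀: μ = 93
H₁: μ ≠ 93
df = n - 1 = 21
t = (x̄ - μ₀) / (s/√n) = (93.43 - 93) / (25.52/√22) = 0.079
p-value = 0.9378

Since p-value > α = 0.01, we fail to reject H₀.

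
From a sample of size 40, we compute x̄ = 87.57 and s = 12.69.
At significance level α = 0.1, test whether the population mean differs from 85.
One-sample t-test:
H₀: μ = 85
H₁: μ ≠ 85
df = n - 1 = 39
t = (x̄ - μ₀) / (s/√n) = (87.57 - 85) / (12.69/√40) = 1.281
p-value = 0.2078

Since p-value > α = 0.1, we fail to reject H₀.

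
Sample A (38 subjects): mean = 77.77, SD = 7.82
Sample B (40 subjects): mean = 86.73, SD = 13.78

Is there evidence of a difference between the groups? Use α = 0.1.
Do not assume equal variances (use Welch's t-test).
Welch's two-sample t-test:
H₀: μ₁ = μ₂
H₁: μ₁ ≠ μ₂
s₁²/n₁ = 7.82²/38 = 1.6093,  s₂²/n₂ = 13.78²/40 = 4.7472
SE = √(s₁²/n₁ + s₂²/n₂) = √(1.6093 + 4.7472) = 2.5212
df (Welch-Satterthwaite) = (s₁²/n₁ + s₂²/n₂)² / [(s₁²/n₁)²/(n₁-1) + (s₂²/n₂)²/(n₂-1)] ≈ 62.37
t = (x̄₁ - x̄₂) / SE = (77.77 - 86.73) / 2.5212 = -8.96 / 2.5212 = -3.554
p-value = 0.0007

Since p-value < α = 0.1, we reject H₀.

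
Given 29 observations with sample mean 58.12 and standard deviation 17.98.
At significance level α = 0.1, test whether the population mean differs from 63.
One-sample t-test:
H₀: μ = 63
H₁: μ ≠ 63
df = n - 1 = 28
t = (x̄ - μ₀) / (s/√n) = (58.12 - 63) / (17.98/√29) = -1.462
p-value = 0.1550

Since p-value > α = 0.1, we fail to reject H₀.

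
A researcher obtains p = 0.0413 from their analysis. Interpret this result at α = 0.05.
Since p = 0.0413 < α = 0.05, reject H₀.
There is sufficient evidence to reject the null hypothesis; the result is statistically significant at the 0.05 level.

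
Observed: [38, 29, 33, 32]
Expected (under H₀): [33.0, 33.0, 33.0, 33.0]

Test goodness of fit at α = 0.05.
Chi-square goodness of fit test:
H₀: observed counts match expected distribution
H₁: observed counts differ from expected distribution
df = k - 1 = 3
χ² = Σ(O - E)²/E
   = (38 - 33.0)²/33.0 + (29 - 33.0)²/33.0 + (33 - 33.0)²/33.0 + (32 - 33.0)²/33.0
   = 0.758 + 0.485 + 0.000 + 0.030
   = 1.27
p-value = 0.7356

Since p-value > α = 0.05, we fail to reject H₀.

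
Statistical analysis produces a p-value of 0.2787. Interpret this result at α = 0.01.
Since p = 0.2787 > α = 0.01, fail to reject H₀.
There is insufficient evidence to reject the null hypothesis; the result is not statistically significant at the 0.01 level.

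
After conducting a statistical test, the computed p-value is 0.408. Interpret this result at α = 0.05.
Since p = 0.408 > α = 0.05, fail to reject H₀.
There is insufficient evidence to reject the null hypothesis; the result is not statistically significant at the 0.05 level.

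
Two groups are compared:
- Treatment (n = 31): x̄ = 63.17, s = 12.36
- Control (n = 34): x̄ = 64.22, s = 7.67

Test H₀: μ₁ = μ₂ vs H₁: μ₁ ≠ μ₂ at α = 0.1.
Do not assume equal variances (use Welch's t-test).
Welch's two-sample t-test:
H₀: μ₁ = μ₂
H₁: μ₁ ≠ μ₂
s₁²/n₁ = 12.36²/31 = 4.9281,  s₂²/n₂ = 7.67²/34 = 1.7303
SE = √(s₁²/n₁ + s₂²/n₂) = √(4.9281 + 1.7303) = 2.5804
df (Welch-Satterthwaite) = (s₁²/n₁ + s₂²/n₂)² / [(s₁²/n₁)²/(n₁-1) + (s₂²/n₂)²/(n₂-1)] ≈ 49.25
t = (x̄₁ - x̄₂) / SE = (63.17 - 64.22) / 2.5804 = -1.05 / 2.5804 = -0.407
p-value = 0.6858

Since p-value > α = 0.1, we fail to reject H₀.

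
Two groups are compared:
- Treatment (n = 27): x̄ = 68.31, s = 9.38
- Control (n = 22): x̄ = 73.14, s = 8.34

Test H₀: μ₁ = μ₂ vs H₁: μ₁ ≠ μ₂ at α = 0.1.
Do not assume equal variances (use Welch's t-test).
Welch's two-sample t-test:
H₀: μ₁ = μ₂
H₁: μ₁ ≠ μ₂
s₁²/n₁ = 9.38²/27 = 3.2587,  s₂²/n₂ = 8.34²/22 = 3.1616
SE = √(s₁²/n₁ + s₂²/n₂) = √(3.2587 + 3.1616) = 2.5338
df (Welch-Satterthwaite) = (s₁²/n₁ + s₂²/n₂)² / [(s₁²/n₁)²/(n₁-1) + (s₂²/n₂)²/(n₂-1)] ≈ 46.61
t = (x̄₁ - x̄₂) / SE = (68.31 - 73.14) / 2.5338 = -4.83 / 2.5338 = -1.906
p-value = 0.0628

Since p-value < α = 0.1, we reject H₀.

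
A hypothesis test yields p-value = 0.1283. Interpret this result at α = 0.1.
Since p = 0.1283 > α = 0.1, fail to reject H₀.
There is insufficient evidence to reject the null hypothesis; the result is not statistically significant at the 0.1 level.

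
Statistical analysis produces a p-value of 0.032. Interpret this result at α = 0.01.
Since p = 0.032 > α = 0.01, fail to reject H₀.
There is insufficient evidence to reject the null hypothesis; the result is not statistically significant at the 0.01 level.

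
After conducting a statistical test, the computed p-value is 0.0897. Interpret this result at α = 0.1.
Since p = 0.0897 < α = 0.1, reject H₀.
There is sufficient evidence to reject the null hypothesis; the result is statistically significant at the 0.1 level.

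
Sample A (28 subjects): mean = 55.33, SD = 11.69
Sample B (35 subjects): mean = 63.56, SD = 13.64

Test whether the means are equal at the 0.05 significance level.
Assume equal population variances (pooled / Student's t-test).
Student's two-sample t-test (equal variances):
H₀: μ₁ = μ₂
H₁: μ₁ ≠ μ₂
df = n₁ + n₂ - 2 = 61
Pooled variance s_p² = [(n₁-1)s₁² + (n₂-1)s₂²] / (n₁ + n₂ - 2) = [(27)(11.69²) + (34)(13.64²)] / 61 = 164.1869
SE = √(s_p²(1/n₁ + 1/n₂)) = √(164.1869 × (1/28 + 1/35)) = 3.2488
t = (x̄₁ - x̄₂) / SE = (55.33 - 63.56) / 3.2488 = -8.23 / 3.2488 = -2.533
p-value = 0.0139

Since p-value < α = 0.05, we reject H₀.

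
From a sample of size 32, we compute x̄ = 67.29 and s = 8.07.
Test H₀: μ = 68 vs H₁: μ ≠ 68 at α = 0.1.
One-sample t-test:
H₀: μ = 68
H₁: μ ≠ 68
df = n - 1 = 31
t = (x̄ - μ₀) / (s/√n) = (67.29 - 68) / (8.07/√32) = -0.498
p-value = 0.6222

Since p-value > α = 0.1, we fail to reject H₀.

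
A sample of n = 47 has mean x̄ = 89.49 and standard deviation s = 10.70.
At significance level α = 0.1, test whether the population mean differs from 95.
One-sample t-test:
H₀: μ = 95
H₁: μ ≠ 95
df = n - 1 = 46
t = (x̄ - μ₀) / (s/√n) = (89.49 - 95) / (10.70/√47) = -3.530
p-value = 0.0010

Since p-value < α = 0.1, we reject H₀.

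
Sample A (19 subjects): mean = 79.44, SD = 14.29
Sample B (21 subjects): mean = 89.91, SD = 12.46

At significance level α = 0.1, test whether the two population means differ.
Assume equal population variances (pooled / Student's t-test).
Student's two-sample t-test (equal variances):
H₀: μ₁ = μ₂
H₁: μ₁ ≠ μ₂
df = n₁ + n₂ - 2 = 38
Pooled variance s_p² = [(n₁-1)s₁² + (n₂-1)s₂²] / (n₁ + n₂ - 2) = [(18)(14.29²) + (20)(12.46²)] / 38 = 178.4396
SE = √(s_p²(1/n₁ + 1/n₂)) = √(178.4396 × (1/19 + 1/21)) = 4.2295
t = (x̄₁ - x̄₂) / SE = (79.44 - 89.91) / 4.2295 = -10.47 / 4.2295 = -2.475
p-value = 0.0179

Since p-value < α = 0.1, we reject H₀.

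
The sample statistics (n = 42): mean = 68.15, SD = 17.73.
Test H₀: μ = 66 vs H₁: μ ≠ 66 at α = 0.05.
One-sample t-test:
H₀: μ = 66
H₁: μ ≠ 66
df = n - 1 = 41
t = (x̄ - μ₀) / (s/√n) = (68.15 - 66) / (17.73/√42) = 0.786
p-value = 0.4365

Since p-value > α = 0.05, we fail to reject H₀.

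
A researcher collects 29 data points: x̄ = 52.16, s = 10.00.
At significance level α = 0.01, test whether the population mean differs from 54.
One-sample t-test:
H₀: μ = 54
H₁: μ ≠ 54
df = n - 1 = 28
t = (x̄ - μ₀) / (s/√n) = (52.16 - 54) / (10.00/√29) = -0.991
p-value = 0.3302

Since p-value > α = 0.01, we fail to reject H₀.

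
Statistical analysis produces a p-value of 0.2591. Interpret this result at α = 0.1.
Since p = 0.2591 > α = 0.1, fail to reject H₀.
There is insufficient evidence to reject the null hypothesis; the result is not statistically significant at the 0.1 level.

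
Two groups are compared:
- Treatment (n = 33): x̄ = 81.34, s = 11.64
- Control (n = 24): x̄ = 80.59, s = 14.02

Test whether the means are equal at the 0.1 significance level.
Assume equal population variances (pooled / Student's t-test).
Student's two-sample t-test (equal variances):
H₀: μ₁ = μ₂
H₁: μ₁ ≠ μ₂
df = n₁ + n₂ - 2 = 55
Pooled variance s_p² = [(n₁-1)s₁² + (n₂-1)s₂²] / (n₁ + n₂ - 2) = [(32)(11.64²) + (23)(14.02²)] / 55 = 161.0283
SE = √(s_p²(1/n₁ + 1/n₂)) = √(161.0283 × (1/33 + 1/24)) = 3.4043
t = (x̄₁ - x̄₂) / SE = (81.34 - 80.59) / 3.4043 = 0.75 / 3.4043 = 0.220
p-value = 0.8264

Since p-value > α = 0.1, we fail to reject H₀.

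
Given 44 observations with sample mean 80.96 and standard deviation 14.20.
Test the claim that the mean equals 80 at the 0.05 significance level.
One-sample t-test:
H₀: μ = 80
H₁: μ ≠ 80
df = n - 1 = 43
t = (x̄ - μ₀) / (s/√n) = (80.96 - 80) / (14.20/√44) = 0.448
p-value = 0.6561

Since p-value > α = 0.05, we fail to reject H₀.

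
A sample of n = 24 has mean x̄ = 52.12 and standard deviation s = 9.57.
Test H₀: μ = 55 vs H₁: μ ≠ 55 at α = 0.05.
One-sample t-test:
H₀: μ = 55
H₁: μ ≠ 55
df = n - 1 = 23
t = (x̄ - μ₀) / (s/√n) = (52.12 - 55) / (9.57/√24) = -1.474
p-value = 0.1540

Since p-value > α = 0.05, we fail to reject H₀.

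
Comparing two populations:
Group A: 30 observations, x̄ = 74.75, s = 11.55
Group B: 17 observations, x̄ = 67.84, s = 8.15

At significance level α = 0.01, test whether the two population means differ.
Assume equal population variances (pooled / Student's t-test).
Student's two-sample t-test (equal variances):
H₀: μ₁ = μ₂
H₁: μ₁ ≠ μ₂
df = n₁ + n₂ - 2 = 45
Pooled variance s_p² = [(n₁-1)s₁² + (n₂-1)s₂²] / (n₁ + n₂ - 2) = [(29)(11.55²) + (16)(8.15²)] / 45 = 109.5874
SE = √(s_p²(1/n₁ + 1/n₂)) = √(109.5874 × (1/30 + 1/17)) = 3.1779
t = (x̄₁ - x̄₂) / SE = (74.75 - 67.84) / 3.1779 = 6.91 / 3.1779 = 2.174
p-value = 0.0350

Since p-value > α = 0.01, we fail to reject H₀.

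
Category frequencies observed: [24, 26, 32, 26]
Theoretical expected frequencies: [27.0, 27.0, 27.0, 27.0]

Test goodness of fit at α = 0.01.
Chi-square goodness of fit test:
H₀: observed counts match expected distribution
H₁: observed counts differ from expected distribution
df = k - 1 = 3
χ² = Σ(O - E)²/E
   = (24 - 27.0)²/27.0 + (26 - 27.0)²/27.0 + (32 - 27.0)²/27.0 + (26 - 27.0)²/27.0
   = 0.333 + 0.037 + 0.926 + 0.037
   = 1.33
p-value = 0.7212

Since p-value > α = 0.01, we fail to reject H₀.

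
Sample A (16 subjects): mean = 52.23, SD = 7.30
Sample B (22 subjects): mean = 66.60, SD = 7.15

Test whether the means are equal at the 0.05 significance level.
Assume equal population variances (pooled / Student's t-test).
Student's two-sample t-test (equal variances):
H₀: μ₁ = μ₂
H₁: μ₁ ≠ μ₂
df = n₁ + n₂ - 2 = 36
Pooled variance s_p² = [(n₁-1)s₁² + (n₂-1)s₂²] / (n₁ + n₂ - 2) = [(15)(7.30²) + (21)(7.15²)] / 36 = 52.0256
SE = √(s_p²(1/n₁ + 1/n₂)) = √(52.0256 × (1/16 + 1/22)) = 2.3699
t = (x̄₁ - x̄₂) / SE = (52.23 - 66.60) / 2.3699 = -14.37 / 2.3699 = -6.064
p-value < 0.0001

Since p-value < α = 0.05, we reject H₀.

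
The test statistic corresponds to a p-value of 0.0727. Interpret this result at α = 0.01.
Since p = 0.0727 > α = 0.01, fail to reject H₀.
There is insufficient evidence to reject the null hypothesis; the result is not statistically significant at the 0.01 level.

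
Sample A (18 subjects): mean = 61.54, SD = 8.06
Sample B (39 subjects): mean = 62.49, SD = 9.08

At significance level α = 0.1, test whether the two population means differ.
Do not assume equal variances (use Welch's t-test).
Welch's two-sample t-test:
H₀: μ₁ = μ₂
H₁: μ₁ ≠ μ₂
s₁²/n₁ = 8.06²/18 = 3.6091,  s₂²/n₂ = 9.08²/39 = 2.1140
SE = √(s₁²/n₁ + s₂²/n₂) = √(3.6091 + 2.1140) = 2.3923
df (Welch-Satterthwaite) = (s₁²/n₁ + s₂²/n₂)² / [(s₁²/n₁)²/(n₁-1) + (s₂²/n₂)²/(n₂-1)] ≈ 37.06
t = (x̄₁ - x̄₂) / SE = (61.54 - 62.49) / 2.3923 = -0.95 / 2.3923 = -0.397
p-value = 0.6936

Since p-value > α = 0.1, we fail to reject H₀.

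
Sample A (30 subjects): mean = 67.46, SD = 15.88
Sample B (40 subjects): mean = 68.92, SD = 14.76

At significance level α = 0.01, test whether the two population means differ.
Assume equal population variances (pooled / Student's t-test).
Student's two-sample t-test (equal variances):
H₀: μ₁ = μ₂
H₁: μ₁ ≠ μ₂
df = n₁ + n₂ - 2 = 68
Pooled variance s_p² = [(n₁-1)s₁² + (n₂-1)s₂²] / (n₁ + n₂ - 2) = [(29)(15.88²) + (39)(14.76²)] / 68 = 232.4927
SE = √(s_p²(1/n₁ + 1/n₂)) = √(232.4927 × (1/30 + 1/40)) = 3.6827
t = (x̄₁ - x̄₂) / SE = (67.46 - 68.92) / 3.6827 = -1.46 / 3.6827 = -0.396
p-value = 0.6930

Since p-value > α = 0.01, we fail to reject H₀.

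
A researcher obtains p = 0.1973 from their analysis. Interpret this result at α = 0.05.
Since p = 0.1973 > α = 0.05, fail to reject H₀.
There is insufficient evidence to reject the null hypothesis; the result is not statistically significant at the 0.05 level.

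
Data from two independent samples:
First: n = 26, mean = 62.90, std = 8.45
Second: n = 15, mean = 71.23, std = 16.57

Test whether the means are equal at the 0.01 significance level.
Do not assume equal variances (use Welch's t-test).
Welch's two-sample t-test:
H₀: μ₁ = μ₂
H₁: μ₁ ≠ μ₂
s₁²/n₁ = 8.45²/26 = 2.7462,  s₂²/n₂ = 16.57²/15 = 18.3043
SE = √(s₁²/n₁ + s₂²/n₂) = √(2.7462 + 18.3043) = 4.5881
df (Welch-Satterthwaite) = (s₁²/n₁ + s₂²/n₂)² / [(s₁²/n₁)²/(n₁-1) + (s₂²/n₂)²/(n₂-1)] ≈ 18.29
t = (x̄₁ - x̄₂) / SE = (62.90 - 71.23) / 4.5881 = -8.33 / 4.5881 = -1.816
p-value = 0.0859

Since p-value > α = 0.01, we fail to reject H₀.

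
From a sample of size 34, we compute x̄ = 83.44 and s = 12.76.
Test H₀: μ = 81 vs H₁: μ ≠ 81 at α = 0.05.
One-sample t-test:
H₀: μ = 81
H₁: μ ≠ 81
df = n - 1 = 33
t = (x̄ - μ₀) / (s/√n) = (83.44 - 81) / (12.76/√34) = 1.115
p-value = 0.2729

Since p-value > α = 0.05, we fail to reject H₀.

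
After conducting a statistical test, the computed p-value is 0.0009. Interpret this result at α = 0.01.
Since p = 0.0009 < α = 0.01, reject H₀.
There is sufficient evidence to reject the null hypothesis; the result is statistically significant at the 0.01 level.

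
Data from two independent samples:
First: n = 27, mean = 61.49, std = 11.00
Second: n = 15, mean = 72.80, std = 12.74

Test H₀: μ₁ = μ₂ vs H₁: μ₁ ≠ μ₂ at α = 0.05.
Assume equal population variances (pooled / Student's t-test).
Student's two-sample t-test (equal variances):
H₀: μ₁ = μ₂
H₁: μ₁ ≠ μ₂
df = n₁ + n₂ - 2 = 40
Pooled variance s_p² = [(n₁-1)s₁² + (n₂-1)s₂²] / (n₁ + n₂ - 2) = [(26)(11.00²) + (14)(12.74²)] / 40 = 135.4577
SE = √(s_p²(1/n₁ + 1/n₂)) = √(135.4577 × (1/27 + 1/15)) = 3.7480
t = (x̄₁ - x̄₂) / SE = (61.49 - 72.80) / 3.7480 = -11.31 / 3.7480 = -3.018
p-value = 0.0044

Since p-value < α = 0.05, we reject H₀.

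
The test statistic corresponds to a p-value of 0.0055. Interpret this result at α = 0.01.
Since p = 0.0055 < α = 0.01, reject H₀.
There is sufficient evidence to reject the null hypothesis; the result is statistically significant at the 0.01 level.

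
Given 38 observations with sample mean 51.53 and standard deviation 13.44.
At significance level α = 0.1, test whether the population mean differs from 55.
One-sample t-test:
H₀: μ = 55
H₁: μ ≠ 55
df = n - 1 = 37
t = (x̄ - μ₀) / (s/√n) = (51.53 - 55) / (13.44/√38) = -1.592
p-value = 0.1200

Since p-value > α = 0.1, we fail to reject H₀.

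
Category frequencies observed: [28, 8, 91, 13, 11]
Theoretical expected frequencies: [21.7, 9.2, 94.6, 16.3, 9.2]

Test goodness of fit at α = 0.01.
Chi-square goodness of fit test:
H₀: observed counts match expected distribution
H₁: observed counts differ from expected distribution
df = k - 1 = 4
χ² = Σ(O - E)²/E
   = (28 - 21.7)²/21.7 + (8 - 9.2)²/9.2 + (91 - 94.6)²/94.6 + (13 - 16.3)²/16.3 + (11 - 9.2)²/9.2
   = 1.829 + 0.157 + 0.137 + 0.668 + 0.352
   = 3.14
p-value = 0.5342

Since p-value > α = 0.01, we fail to reject H₀.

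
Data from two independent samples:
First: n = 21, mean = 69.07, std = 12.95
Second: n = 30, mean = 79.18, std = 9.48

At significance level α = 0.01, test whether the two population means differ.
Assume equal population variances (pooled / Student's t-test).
Student's two-sample t-test (equal variances):
H₀: μ₁ = μ₂
H₁: μ₁ ≠ μ₂
df = n₁ + n₂ - 2 = 49
Pooled variance s_p² = [(n₁-1)s₁² + (n₂-1)s₂²] / (n₁ + n₂ - 2) = [(20)(12.95²) + (29)(9.48²)] / 49 = 121.6386
SE = √(s_p²(1/n₁ + 1/n₂)) = √(121.6386 × (1/21 + 1/30)) = 3.1380
t = (x̄₁ - x̄₂) / SE = (69.07 - 79.18) / 3.1380 = -10.11 / 3.1380 = -3.222
p-value = 0.0023

Since p-value < α = 0.01, we reject H₀.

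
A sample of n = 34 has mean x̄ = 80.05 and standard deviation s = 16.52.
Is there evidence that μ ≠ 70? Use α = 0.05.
One-sample t-test:
H₀: μ = 70
H₁: μ ≠ 70
df = n - 1 = 33
t = (x̄ - μ₀) / (s/√n) = (80.05 - 70) / (16.52/√34) = 3.547
p-value = 0.0012

Since p-value < α = 0.05, we reject H₀.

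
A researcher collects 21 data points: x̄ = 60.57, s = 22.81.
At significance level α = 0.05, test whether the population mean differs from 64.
One-sample t-test:
H₀: μ = 64
H₁: μ ≠ 64
df = n - 1 = 20
t = (x̄ - μ₀) / (s/√n) = (60.57 - 64) / (22.81/√21) = -0.689
p-value = 0.4987

Since p-value > α = 0.05, we fail to reject H₀.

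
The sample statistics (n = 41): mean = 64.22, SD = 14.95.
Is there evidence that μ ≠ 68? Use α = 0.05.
One-sample t-test:
H₀: μ = 68
H₁: μ ≠ 68
df = n - 1 = 40
t = (x̄ - μ₀) / (s/√n) = (64.22 - 68) / (14.95/√41) = -1.619
p-value = 0.1133

Since p-value > α = 0.05, we fail to reject H₀.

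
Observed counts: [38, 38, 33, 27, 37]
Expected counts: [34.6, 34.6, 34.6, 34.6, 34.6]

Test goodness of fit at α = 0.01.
Chi-square goodness of fit test:
H₀: observed counts match expected distribution
H₁: observed counts differ from expected distribution
df = k - 1 = 4
χ² = Σ(O - E)²/E
   = (38 - 34.6)²/34.6 + (38 - 34.6)²/34.6 + (33 - 34.6)²/34.6 + (27 - 34.6)²/34.6 + (37 - 34.6)²/34.6
   = 0.334 + 0.334 + 0.074 + 1.669 + 0.166
   = 2.58
p-value = 0.6307

Since p-value > α = 0.01, we fail to reject H₀.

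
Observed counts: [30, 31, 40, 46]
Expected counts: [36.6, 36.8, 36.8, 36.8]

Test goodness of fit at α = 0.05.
Chi-square goodness of fit test:
H₀: observed counts match expected distribution
H₁: observed counts differ from expected distribution
df = k - 1 = 3
χ² = Σ(O - E)²/E
   = (30 - 36.6)²/36.6 + (31 - 36.8)²/36.8 + (40 - 36.8)²/36.8 + (46 - 36.8)²/36.8
   = 1.190 + 0.914 + 0.278 + 2.300
   = 4.68
p-value = 0.1966

Since p-value > α = 0.05, we fail to reject H₀.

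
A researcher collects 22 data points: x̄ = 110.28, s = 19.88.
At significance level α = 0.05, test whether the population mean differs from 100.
One-sample t-test:
H₀: μ = 100
H₁: μ ≠ 100
df = n - 1 = 21
t = (x̄ - μ₀) / (s/√n) = (110.28 - 100) / (19.88/√22) = 2.425
p-value = 0.0244

Since p-value < α = 0.05, we reject H₀.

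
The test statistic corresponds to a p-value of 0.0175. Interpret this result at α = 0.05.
Since p = 0.0175 < α = 0.05, reject H₀.
There is sufficient evidence to reject the null hypothesis; the result is statistically significant at the 0.05 level.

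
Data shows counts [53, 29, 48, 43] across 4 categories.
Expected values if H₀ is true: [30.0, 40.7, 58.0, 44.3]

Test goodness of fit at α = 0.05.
Chi-square goodness of fit test:
H₀: observed counts match expected distribution
H₁: observed counts differ from expected distribution
df = k - 1 = 3
χ² = Σ(O - E)²/E
   = (53 - 30.0)²/30.0 + (29 - 40.7)²/40.7 + (48 - 58.0)²/58.0 + (43 - 44.3)²/44.3
   = 17.633 + 3.363 + 1.724 + 0.038
   = 22.76
p-value < 0.0001

Since p-value < α = 0.05, we reject H₀.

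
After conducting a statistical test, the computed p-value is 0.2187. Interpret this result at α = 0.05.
Since p = 0.2187 > α = 0.05, fail to reject H₀.
There is insufficient evidence to reject the null hypothesis; the result is not statistically significant at the 0.05 level.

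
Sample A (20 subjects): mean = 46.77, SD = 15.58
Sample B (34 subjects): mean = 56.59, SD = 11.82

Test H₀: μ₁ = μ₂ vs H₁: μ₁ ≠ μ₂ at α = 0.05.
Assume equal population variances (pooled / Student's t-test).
Student's two-sample t-test (equal variances):
H₀: μ₁ = μ₂
H₁: μ₁ ≠ μ₂
df = n₁ + n₂ - 2 = 52
Pooled variance s_p² = [(n₁-1)s₁² + (n₂-1)s₂²] / (n₁ + n₂ - 2) = [(19)(15.58²) + (33)(11.82²)] / 52 = 177.3558
SE = √(s_p²(1/n₁ + 1/n₂)) = √(177.3558 × (1/20 + 1/34)) = 3.7529
t = (x̄₁ - x̄₂) / SE = (46.77 - 56.59) / 3.7529 = -9.82 / 3.7529 = -2.617
p-value = 0.0116

Since p-value < α = 0.05, we reject H₀.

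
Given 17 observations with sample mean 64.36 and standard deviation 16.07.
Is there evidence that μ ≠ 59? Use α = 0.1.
One-sample t-test:
H₀: μ = 59
H₁: μ ≠ 59
df = n - 1 = 16
t = (x̄ - μ₀) / (s/√n) = (64.36 - 59) / (16.07/√17) = 1.375
p-value = 0.1880

Since p-value > α = 0.1, we fail to reject H₀.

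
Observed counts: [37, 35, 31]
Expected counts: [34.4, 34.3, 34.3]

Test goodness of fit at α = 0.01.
Chi-square goodness of fit test:
H₀: observed counts match expected distribution
H₁: observed counts differ from expected distribution
df = k - 1 = 2
χ² = Σ(O - E)²/E
   = (37 - 34.4)²/34.4 + (35 - 34.3)²/34.3 + (31 - 34.3)²/34.3
   = 0.197 + 0.014 + 0.317
   = 0.53
p-value = 0.7679

Since p-value > α = 0.01, we fail to reject H₀.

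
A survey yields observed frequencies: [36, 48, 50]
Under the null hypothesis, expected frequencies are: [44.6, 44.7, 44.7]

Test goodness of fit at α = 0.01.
Chi-square goodness of fit test:
H₀: observed counts match expected distribution
H₁: observed counts differ from expected distribution
df = k - 1 = 2
χ² = Σ(O - E)²/E
   = (36 - 44.6)²/44.6 + (48 - 44.7)²/44.7 + (50 - 44.7)²/44.7
   = 1.658 + 0.244 + 0.628
   = 2.53
p-value = 0.2822

Since p-value > α = 0.01, we fail to reject H₀.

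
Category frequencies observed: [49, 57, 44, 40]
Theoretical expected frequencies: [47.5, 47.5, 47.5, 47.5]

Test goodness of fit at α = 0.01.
Chi-square goodness of fit test:
H₀: observed counts match expected distribution
H₁: observed counts differ from expected distribution
df = k - 1 = 3
χ² = Σ(O - E)²/E
   = (49 - 47.5)²/47.5 + (57 - 47.5)²/47.5 + (44 - 47.5)²/47.5 + (40 - 47.5)²/47.5
   = 0.047 + 1.900 + 0.258 + 1.184
   = 3.39
p-value = 0.3354

Since p-value > α = 0.01, we fail to reject H₀.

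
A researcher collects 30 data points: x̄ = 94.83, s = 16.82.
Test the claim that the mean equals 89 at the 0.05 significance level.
One-sample t-test:
H₀: μ = 89
H₁: μ ≠ 89
df = n - 1 = 29
t = (x̄ - μ₀) / (s/√n) = (94.83 - 89) / (16.82/√30) = 1.898
p-value = 0.0676

Since p-value > α = 0.05, we fail to reject H₀.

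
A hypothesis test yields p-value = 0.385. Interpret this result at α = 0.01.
Since p = 0.385 > α = 0.01, fail to reject H₀.
There is insufficient evidence to reject the null hypothesis; the result is not statistically significant at the 0.01 level.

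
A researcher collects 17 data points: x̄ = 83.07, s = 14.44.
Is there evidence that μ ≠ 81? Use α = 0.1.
One-sample t-test:
H₀: μ = 81
H₁: μ ≠ 81
df = n - 1 = 16
t = (x̄ - μ₀) / (s/√n) = (83.07 - 81) / (14.44/√17) = 0.591
p-value = 0.5627

Since p-value > α = 0.1, we fail to reject H₀.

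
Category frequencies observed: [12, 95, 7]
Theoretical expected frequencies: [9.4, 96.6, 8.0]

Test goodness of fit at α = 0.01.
Chi-square goodness of fit test:
H₀: observed counts match expected distribution
H₁: observed counts differ from expected distribution
df = k - 1 = 2
χ² = Σ(O - E)²/E
   = (12 - 9.4)²/9.4 + (95 - 96.6)²/96.6 + (7 - 8.0)²/8.0
   = 0.719 + 0.027 + 0.125
   = 0.87
p-value = 0.6471

Since p-value > α = 0.01, we fail to reject H₀.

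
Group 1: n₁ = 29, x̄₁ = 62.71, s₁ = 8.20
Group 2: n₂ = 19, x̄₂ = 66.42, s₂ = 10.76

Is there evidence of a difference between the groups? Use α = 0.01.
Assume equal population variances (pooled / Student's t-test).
Student's two-sample t-test (equal variances):
H₀: μ₁ = μ₂
H₁: μ₁ ≠ μ₂
df = n₁ + n₂ - 2 = 46
Pooled variance s_p² = [(n₁-1)s₁² + (n₂-1)s₂²] / (n₁ + n₂ - 2) = [(28)(8.20²) + (18)(10.76²)] / 46 = 86.2330
SE = √(s_p²(1/n₁ + 1/n₂)) = √(86.2330 × (1/29 + 1/19)) = 2.7408
t = (x̄₁ - x̄₂) / SE = (62.71 - 66.42) / 2.7408 = -3.71 / 2.7408 = -1.354
p-value = 0.1825

Since p-value > α = 0.01, we fail to reject H₀.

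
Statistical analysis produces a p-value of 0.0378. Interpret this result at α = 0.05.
Since p = 0.0378 < α = 0.05, reject H₀.
There is sufficient evidence to reject the null hypothesis; the result is statistically significant at the 0.05 level.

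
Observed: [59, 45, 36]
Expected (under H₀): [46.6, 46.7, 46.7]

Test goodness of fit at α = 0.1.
Chi-square goodness of fit test:
H₀: observed counts match expected distribution
H₁: observed counts differ from expected distribution
df = k - 1 = 2
χ² = Σ(O - E)²/E
   = (59 - 46.6)²/46.6 + (45 - 46.7)²/46.7 + (36 - 46.7)²/46.7
   = 3.300 + 0.062 + 2.452
   = 5.81
p-value = 0.0547

Since p-value < α = 0.1, we reject H₀.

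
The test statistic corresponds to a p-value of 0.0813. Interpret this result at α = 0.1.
Since p = 0.0813 < α = 0.1, reject H₀.
There is sufficient evidence to reject the null hypothesis; the result is statistically significant at the 0.1 level.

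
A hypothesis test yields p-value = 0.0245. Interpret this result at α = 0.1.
Since p = 0.0245 < α = 0.1, reject H₀.
There is sufficient evidence to reject the null hypothesis; the result is statistically significant at the 0.1 level.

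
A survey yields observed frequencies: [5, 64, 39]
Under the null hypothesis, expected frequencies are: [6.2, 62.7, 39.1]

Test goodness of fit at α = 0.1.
Chi-square goodness of fit test:
H₀: observed counts match expected distribution
H₁: observed counts differ from expected distribution
df = k - 1 = 2
χ² = Σ(O - E)²/E
   = (5 - 6.2)²/6.2 + (64 - 62.7)²/62.7 + (39 - 39.1)²/39.1
   = 0.232 + 0.027 + 0.000
   = 0.26
p-value = 0.8783

Since p-value > α = 0.1, we fail to reject H₀.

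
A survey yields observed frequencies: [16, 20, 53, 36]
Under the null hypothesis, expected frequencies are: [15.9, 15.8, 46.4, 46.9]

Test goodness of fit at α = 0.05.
Chi-square goodness of fit test:
H₀: observed counts match expected distribution
H₁: observed counts differ from expected distribution
df = k - 1 = 3
χ² = Σ(O - E)²/E
   = (16 - 15.9)²/15.9 + (20 - 15.8)²/15.8 + (53 - 46.4)²/46.4 + (36 - 46.9)²/46.9
   = 0.001 + 1.116 + 0.939 + 2.533
   = 4.59
p-value = 0.2045

Since p-value > α = 0.05, we fail to reject H₀.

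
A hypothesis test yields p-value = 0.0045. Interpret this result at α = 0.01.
Since p = 0.0045 < α = 0.01, reject H₀.
There is sufficient evidence to reject the null hypothesis; the result is statistically significant at the 0.01 level.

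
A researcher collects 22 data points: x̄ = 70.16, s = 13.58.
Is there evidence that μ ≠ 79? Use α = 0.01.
One-sample t-test:
H₀: μ = 79
H₁: μ ≠ 79
df = n - 1 = 21
t = (x̄ - μ₀) / (s/√n) = (70.16 - 79) / (13.58/√22) = -3.053
p-value = 0.0060

Since p-value < α = 0.01, we reject H₀.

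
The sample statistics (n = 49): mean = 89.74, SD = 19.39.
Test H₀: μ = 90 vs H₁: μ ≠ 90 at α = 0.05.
One-sample t-test:
H₀: μ = 90
H₁: μ ≠ 90
df = n - 1 = 48
t = (x̄ - μ₀) / (s/√n) = (89.74 - 90) / (19.39/√49) = -0.094
p-value = 0.9256

Since p-value > α = 0.05, we fail to reject H₀.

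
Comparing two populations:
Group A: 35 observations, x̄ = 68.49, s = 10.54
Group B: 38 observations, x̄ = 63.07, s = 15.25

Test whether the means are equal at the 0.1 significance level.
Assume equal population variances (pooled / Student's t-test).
Student's two-sample t-test (equal variances):
H₀: μ₁ = μ₂
H₁: μ₁ ≠ μ₂
df = n₁ + n₂ - 2 = 71
Pooled variance s_p² = [(n₁-1)s₁² + (n₂-1)s₂²] / (n₁ + n₂ - 2) = [(34)(10.54²) + (37)(15.25²)] / 71 = 174.3933
SE = √(s_p²(1/n₁ + 1/n₂)) = √(174.3933 × (1/35 + 1/38)) = 3.0939
t = (x̄₁ - x̄₂) / SE = (68.49 - 63.07) / 3.0939 = 5.42 / 3.0939 = 1.752
p-value = 0.0841

Since p-value < α = 0.1, we reject H₀.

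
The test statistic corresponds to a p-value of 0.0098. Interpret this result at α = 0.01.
Since p = 0.0098 < α = 0.01, reject H₀.
There is sufficient evidence to reject the null hypothesis; the result is statistically significant at the 0.01 level.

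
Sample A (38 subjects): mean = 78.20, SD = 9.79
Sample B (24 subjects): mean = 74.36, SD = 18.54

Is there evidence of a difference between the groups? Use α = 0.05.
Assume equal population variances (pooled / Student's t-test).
Student's two-sample t-test (equal variances):
H₀: μ₁ = μ₂
H₁: μ₁ ≠ μ₂
df = n₁ + n₂ - 2 = 60
Pooled variance s_p² = [(n₁-1)s₁² + (n₂-1)s₂²] / (n₁ + n₂ - 2) = [(37)(9.79²) + (23)(18.54²)] / 60 = 190.8676
SE = √(s_p²(1/n₁ + 1/n₂)) = √(190.8676 × (1/38 + 1/24)) = 3.6022
t = (x̄₁ - x̄₂) / SE = (78.20 - 74.36) / 3.6022 = 3.84 / 3.6022 = 1.066
p-value = 0.2907

Since p-value > α = 0.05, we fail to reject H₀.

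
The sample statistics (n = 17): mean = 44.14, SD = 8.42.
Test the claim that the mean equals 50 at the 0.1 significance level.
One-sample t-test:
H₀: μ = 50
H₁: μ ≠ 50
df = n - 1 = 16
t = (x̄ - μ₀) / (s/√n) = (44.14 - 50) / (8.42/√17) = -2.870
p-value = 0.0111

Since p-value < α = 0.1, we reject H₀.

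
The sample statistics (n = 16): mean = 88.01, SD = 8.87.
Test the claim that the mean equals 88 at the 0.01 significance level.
One-sample t-test:
H₀: μ = 88
H₁: μ ≠ 88
df = n - 1 = 15
t = (x̄ - μ₀) / (s/√n) = (88.01 - 88) / (8.87/√16) = 0.005
p-value = 0.9965

Since p-value > α = 0.01, we fail to reject H₀.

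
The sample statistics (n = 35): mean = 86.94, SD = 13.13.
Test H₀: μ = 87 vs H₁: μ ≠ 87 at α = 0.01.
One-sample t-test:
H₀: μ = 87
H₁: μ ≠ 87
df = n - 1 = 34
t = (x̄ - μ₀) / (s/√n) = (86.94 - 87) / (13.13/√35) = -0.027
p-value = 0.9786

Since p-value > α = 0.01, we fail to reject H₀.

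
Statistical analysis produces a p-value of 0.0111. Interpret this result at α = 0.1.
Since p = 0.0111 < α = 0.1, reject H₀.
There is sufficient evidence to reject the null hypothesis; the result is statistically significant at the 0.1 level.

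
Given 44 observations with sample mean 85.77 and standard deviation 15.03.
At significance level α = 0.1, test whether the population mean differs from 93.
One-sample t-test:
H₀: μ = 93
H₁: μ ≠ 93
df = n - 1 = 43
t = (x̄ - μ₀) / (s/√n) = (85.77 - 93) / (15.03/√44) = -3.191
p-value = 0.0026

Since p-value < α = 0.1, we reject H₀.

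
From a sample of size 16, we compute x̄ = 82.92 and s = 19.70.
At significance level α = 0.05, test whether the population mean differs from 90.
One-sample t-test:
H₀: μ = 90
H₁: μ ≠ 90
df = n - 1 = 15
t = (x̄ - μ₀) / (s/√n) = (82.92 - 90) / (19.70/√16) = -1.438
p-value = 0.1711

Since p-value > α = 0.05, we fail to reject H₀.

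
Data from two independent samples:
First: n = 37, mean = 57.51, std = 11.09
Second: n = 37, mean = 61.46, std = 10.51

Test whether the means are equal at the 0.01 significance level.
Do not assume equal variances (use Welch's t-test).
Welch's two-sample t-test:
H₀: μ₁ = μ₂
H₁: μ₁ ≠ μ₂
s₁²/n₁ = 11.09²/37 = 3.3240,  s₂²/n₂ = 10.51²/37 = 2.9854
SE = √(s₁²/n₁ + s₂²/n₂) = √(3.3240 + 2.9854) = 2.5119
df (Welch-Satterthwaite) = (s₁²/n₁ + s₂²/n₂)² / [(s₁²/n₁)²/(n₁-1) + (s₂²/n₂)²/(n₂-1)] ≈ 71.79
t = (x̄₁ - x̄₂) / SE = (57.51 - 61.46) / 2.5119 = -3.95 / 2.5119 = -1.573
p-value = 0.1202

Since p-value > α = 0.01, we fail to reject H₀.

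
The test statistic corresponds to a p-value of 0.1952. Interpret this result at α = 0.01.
Since p = 0.1952 > α = 0.01, fail to reject H₀.
There is insufficient evidence to reject the null hypothesis; the result is not statistically significant at the 0.01 level.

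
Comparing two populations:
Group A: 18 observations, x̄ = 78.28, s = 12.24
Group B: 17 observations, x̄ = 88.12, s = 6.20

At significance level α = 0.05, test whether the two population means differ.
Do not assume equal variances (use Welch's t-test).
Welch's two-sample t-test:
H₀: μ₁ = μ₂
H₁: μ₁ ≠ μ₂
s₁²/n₁ = 12.24²/18 = 8.3232,  s₂²/n₂ = 6.20²/17 = 2.2612
SE = √(s₁²/n₁ + s₂²/n₂) = √(8.3232 + 2.2612) = 3.2534
df (Welch-Satterthwaite) = (s₁²/n₁ + s₂²/n₂)² / [(s₁²/n₁)²/(n₁-1) + (s₂²/n₂)²/(n₂-1)] ≈ 25.49
t = (x̄₁ - x̄₂) / SE = (78.28 - 88.12) / 3.2534 = -9.84 / 3.2534 = -3.025
p-value = 0.0056

Since p-value < α = 0.05, we reject H₀.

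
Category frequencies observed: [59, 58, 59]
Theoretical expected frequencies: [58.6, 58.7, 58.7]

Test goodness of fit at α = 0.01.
Chi-square goodness of fit test:
H₀: observed counts match expected distribution
H₁: observed counts differ from expected distribution
df = k - 1 = 2
χ² = Σ(O - E)²/E
   = (59 - 58.6)²/58.6 + (58 - 58.7)²/58.7 + (59 - 58.7)²/58.7
   = 0.003 + 0.008 + 0.002
   = 0.01
p-value = 0.9937

Since p-value > α = 0.01, we fail to reject H₀.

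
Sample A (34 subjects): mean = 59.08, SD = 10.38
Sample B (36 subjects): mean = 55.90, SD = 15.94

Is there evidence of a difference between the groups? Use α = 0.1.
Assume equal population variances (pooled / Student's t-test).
Student's two-sample t-test (equal variances):
H₀: μ₁ = μ₂
H₁: μ₁ ≠ μ₂
df = n₁ + n₂ - 2 = 68
Pooled variance s_p² = [(n₁-1)s₁² + (n₂-1)s₂²] / (n₁ + n₂ - 2) = [(33)(10.38²) + (35)(15.94²)] / 68 = 183.0660
SE = √(s_p²(1/n₁ + 1/n₂)) = √(183.0660 × (1/34 + 1/36)) = 3.2357
t = (x̄₁ - x̄₂) / SE = (59.08 - 55.90) / 3.2357 = 3.18 / 3.2357 = 0.983
p-value = 0.3292

Since p-value > α = 0.1, we fail to reject H₀.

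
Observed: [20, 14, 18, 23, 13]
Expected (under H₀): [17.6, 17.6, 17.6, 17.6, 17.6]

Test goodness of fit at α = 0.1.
Chi-square goodness of fit test:
H₀: observed counts match expected distribution
H₁: observed counts differ from expected distribution
df = k - 1 = 4
χ² = Σ(O - E)²/E
   = (20 - 17.6)²/17.6 + (14 - 17.6)²/17.6 + (18 - 17.6)²/17.6 + (23 - 17.6)²/17.6 + (13 - 17.6)²/17.6
   = 0.327 + 0.736 + 0.009 + 1.657 + 1.202
   = 3.93
p-value = 0.4153

Since p-value > α = 0.1, we fail to reject H₀.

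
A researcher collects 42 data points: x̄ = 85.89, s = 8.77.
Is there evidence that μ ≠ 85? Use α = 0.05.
One-sample t-test:
H₀: μ = 85
H₁: μ ≠ 85
df = n - 1 = 41
t = (x̄ - μ₀) / (s/√n) = (85.89 - 85) / (8.77/√42) = 0.658
p-value = 0.5144

Since p-value > α = 0.05, we fail to reject H₀.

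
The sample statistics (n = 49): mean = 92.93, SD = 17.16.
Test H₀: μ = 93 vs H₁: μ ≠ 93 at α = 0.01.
One-sample t-test:
H₀: μ = 93
H₁: μ ≠ 93
df = n - 1 = 48
t = (x̄ - μ₀) / (s/√n) = (92.93 - 93) / (17.16/√49) = -0.029
p-value = 0.9773

Since p-value > α = 0.01, we fail to reject H₀.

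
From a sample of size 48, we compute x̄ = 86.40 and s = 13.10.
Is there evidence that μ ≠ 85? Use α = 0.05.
One-sample t-test:
H₀: μ = 85
H₁: μ ≠ 85
df = n - 1 = 47
t = (x̄ - μ₀) / (s/√n) = (86.40 - 85) / (13.10/√48) = 0.740
p-value = 0.4627

Since p-value > α = 0.05, we fail to reject H₀.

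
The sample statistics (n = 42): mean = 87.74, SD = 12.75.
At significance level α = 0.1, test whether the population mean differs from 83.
One-sample t-test:
H₀: μ = 83
H₁: μ ≠ 83
df = n - 1 = 41
t = (x̄ - μ₀) / (s/√n) = (87.74 - 83) / (12.75/√42) = 2.409
p-value = 0.0206

Since p-value < α = 0.1, we reject H₀.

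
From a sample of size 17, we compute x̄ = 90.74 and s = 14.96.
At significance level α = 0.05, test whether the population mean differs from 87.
One-sample t-test:
H₀: μ = 87
H₁: μ ≠ 87
df = n - 1 = 16
t = (x̄ - μ₀) / (s/√n) = (90.74 - 87) / (14.96/√17) = 1.031
p-value = 0.3180

Since p-value > α = 0.05, we fail to reject H₀.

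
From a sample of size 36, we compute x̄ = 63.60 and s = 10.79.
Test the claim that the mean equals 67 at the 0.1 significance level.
One-sample t-test:
H₀: μ = 67
H₁: μ ≠ 67
df = n - 1 = 35
t = (x̄ - μ₀) / (s/√n) = (63.60 - 67) / (10.79/√36) = -1.891
p-value = 0.0670

Since p-value < α = 0.1, we reject H₀.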